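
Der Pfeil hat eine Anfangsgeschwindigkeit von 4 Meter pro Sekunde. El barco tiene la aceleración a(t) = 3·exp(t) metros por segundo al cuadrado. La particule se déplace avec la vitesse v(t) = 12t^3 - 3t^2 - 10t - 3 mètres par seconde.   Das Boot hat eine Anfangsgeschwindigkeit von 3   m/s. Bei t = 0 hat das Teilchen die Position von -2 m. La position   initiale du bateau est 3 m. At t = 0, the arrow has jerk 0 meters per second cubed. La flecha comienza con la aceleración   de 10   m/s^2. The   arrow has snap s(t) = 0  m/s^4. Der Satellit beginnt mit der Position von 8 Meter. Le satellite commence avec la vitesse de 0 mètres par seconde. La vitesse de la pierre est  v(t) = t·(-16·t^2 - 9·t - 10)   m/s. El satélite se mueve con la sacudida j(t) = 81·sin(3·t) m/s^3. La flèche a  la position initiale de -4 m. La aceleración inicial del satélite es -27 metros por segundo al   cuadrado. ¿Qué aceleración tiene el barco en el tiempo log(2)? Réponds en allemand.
Aus der Gleichung für die Beschleunigung a(t) = 3·exp(t), setzen wir t = log(2) ein und erhalten a = 6.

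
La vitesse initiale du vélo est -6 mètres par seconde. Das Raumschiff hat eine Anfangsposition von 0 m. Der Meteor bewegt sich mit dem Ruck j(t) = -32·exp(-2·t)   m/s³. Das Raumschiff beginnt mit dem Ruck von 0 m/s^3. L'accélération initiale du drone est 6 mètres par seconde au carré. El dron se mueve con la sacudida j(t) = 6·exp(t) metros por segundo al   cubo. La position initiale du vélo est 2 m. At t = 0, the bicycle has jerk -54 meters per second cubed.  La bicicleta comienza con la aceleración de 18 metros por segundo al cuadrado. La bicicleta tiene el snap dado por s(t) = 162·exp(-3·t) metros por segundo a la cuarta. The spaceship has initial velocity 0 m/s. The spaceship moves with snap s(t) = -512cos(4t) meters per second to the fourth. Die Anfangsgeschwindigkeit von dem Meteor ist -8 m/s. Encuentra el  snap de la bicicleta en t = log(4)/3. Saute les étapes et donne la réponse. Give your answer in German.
Die Antwort ist 81/2.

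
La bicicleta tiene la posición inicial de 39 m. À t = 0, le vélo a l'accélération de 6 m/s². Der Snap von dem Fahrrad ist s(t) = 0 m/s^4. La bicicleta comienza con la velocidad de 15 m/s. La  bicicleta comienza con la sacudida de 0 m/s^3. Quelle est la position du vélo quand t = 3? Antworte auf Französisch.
Pour résoudre ceci, nous devons prendre 4 primitives de notre équation du snap s(t) = 0. L'intégrale du snap est le jerk. En utilisant j(0) = 0, nous obtenons j(t) = 0. L'intégrale du jerk, avec a(0) = 6, donne l'accélération: a(t) = 6. En intégrant l'accélération et en utilisant la condition initiale v(0) = 15, nous obtenons v(t) = 6·t + 15. En prenant ∫v(t)dt et en appliquant x(0) = 39, nous trouvons x(t) = 3·t^2 + 15·t + 39. Nous avons la position x(t) = 3·t^2 + 15·t + 39. En substituant t = 3: x(3) = 111.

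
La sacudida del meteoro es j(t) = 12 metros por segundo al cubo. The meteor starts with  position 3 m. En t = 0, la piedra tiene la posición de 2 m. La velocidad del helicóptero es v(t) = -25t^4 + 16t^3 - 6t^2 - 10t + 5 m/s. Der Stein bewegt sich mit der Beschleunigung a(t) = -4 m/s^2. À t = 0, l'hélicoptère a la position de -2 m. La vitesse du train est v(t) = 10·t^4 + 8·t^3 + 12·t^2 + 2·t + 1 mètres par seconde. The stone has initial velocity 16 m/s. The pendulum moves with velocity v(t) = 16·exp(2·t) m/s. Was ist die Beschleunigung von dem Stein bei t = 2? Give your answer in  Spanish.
Tenemos la aceleración a(t) = -4. Sustituyendo t = 2: a(2) = -4.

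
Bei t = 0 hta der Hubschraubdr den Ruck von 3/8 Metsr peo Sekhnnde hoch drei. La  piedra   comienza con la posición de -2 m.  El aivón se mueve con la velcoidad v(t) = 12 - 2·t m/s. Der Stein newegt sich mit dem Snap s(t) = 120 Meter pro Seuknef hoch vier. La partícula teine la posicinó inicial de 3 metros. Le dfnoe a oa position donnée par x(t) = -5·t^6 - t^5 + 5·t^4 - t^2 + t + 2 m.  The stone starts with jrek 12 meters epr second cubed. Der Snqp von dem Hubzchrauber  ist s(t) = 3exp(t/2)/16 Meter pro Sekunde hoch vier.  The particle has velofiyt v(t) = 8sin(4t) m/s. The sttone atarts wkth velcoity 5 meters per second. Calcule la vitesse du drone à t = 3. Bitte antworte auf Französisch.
En partant de la position x(t) = -5·t^6 - t^5 + 5·t^4 - t^2 + t + 2, nous prenons 1 dérivée. La dérivée de la position donne la vitesse: v(t) = -30·t^5 - 5·t^4 + 20·t^3 - 2·t + 1. De l'équation de la vitesse v(t) = -30·t^5 - 5·t^4 + 20·t^3 - 2·t + 1, nous substituons t = 3 pour obtenir v = -7160.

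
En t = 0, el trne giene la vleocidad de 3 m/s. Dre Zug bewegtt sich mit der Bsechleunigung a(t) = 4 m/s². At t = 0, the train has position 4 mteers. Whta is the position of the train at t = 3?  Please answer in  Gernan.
Ausgehend von der Beschleunigung a(t) = 4, nehmen wir 2 Stammfunktionen. Mit ∫a(t)dt und Anwendung von v(0) = 3, finden wir v(t) = 4·t + 3. Mit ∫v(t)dt und Anwendung von x(0) = 4, finden wir x(t) = 2·t^2 + 3·t + 4. Wir haben die Position x(t) = 2·t^2 + 3·t + 4. Durch Einsetzen von t = 3: x(3) = 31.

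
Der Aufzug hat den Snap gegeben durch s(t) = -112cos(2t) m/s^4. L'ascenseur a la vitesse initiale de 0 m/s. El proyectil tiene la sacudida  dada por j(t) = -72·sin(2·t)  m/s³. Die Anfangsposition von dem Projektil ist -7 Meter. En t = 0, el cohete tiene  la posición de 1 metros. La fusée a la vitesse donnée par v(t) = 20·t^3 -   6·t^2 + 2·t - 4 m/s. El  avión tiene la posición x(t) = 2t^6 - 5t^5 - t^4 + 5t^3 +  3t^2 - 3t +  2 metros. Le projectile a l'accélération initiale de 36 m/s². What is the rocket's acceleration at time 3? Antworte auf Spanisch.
Partiendo de la velocidad v(t) = 20·t^3 - 6·t^2 + 2·t - 4, tomamos 1 derivada. La derivada de la velocidad da la aceleración: a(t) = 60·t^2 - 12·t + 2. Usando a(t) = 60·t^2 - 12·t + 2 y sustituyendo t = 3, encontramos a = 506.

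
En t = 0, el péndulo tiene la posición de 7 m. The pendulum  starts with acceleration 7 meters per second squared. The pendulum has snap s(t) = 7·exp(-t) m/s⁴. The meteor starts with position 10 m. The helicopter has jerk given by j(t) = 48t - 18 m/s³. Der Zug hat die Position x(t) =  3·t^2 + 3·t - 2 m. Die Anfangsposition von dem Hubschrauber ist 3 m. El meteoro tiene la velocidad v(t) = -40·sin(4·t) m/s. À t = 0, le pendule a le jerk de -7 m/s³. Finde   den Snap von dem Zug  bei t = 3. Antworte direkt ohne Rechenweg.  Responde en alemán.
Die Antwort ist 0.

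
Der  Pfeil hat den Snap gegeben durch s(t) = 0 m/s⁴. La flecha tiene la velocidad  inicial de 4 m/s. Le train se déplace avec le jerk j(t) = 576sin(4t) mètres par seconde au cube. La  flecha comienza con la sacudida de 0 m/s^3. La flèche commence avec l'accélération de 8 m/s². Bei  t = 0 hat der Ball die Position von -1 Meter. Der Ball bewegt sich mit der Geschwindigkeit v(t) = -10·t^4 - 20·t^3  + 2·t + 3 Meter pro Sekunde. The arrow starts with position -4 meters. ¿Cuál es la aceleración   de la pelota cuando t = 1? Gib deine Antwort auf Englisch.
We must differentiate our velocity equation v(t) = -10·t^4 - 20·t^3 + 2·t + 3 1 time. Taking d/dt of v(t), we find a(t) = -40·t^3 - 60·t^2 + 2. From the given acceleration equation a(t) = -40·t^3 - 60·t^2 + 2, we substitute t = 1 to get a = -98.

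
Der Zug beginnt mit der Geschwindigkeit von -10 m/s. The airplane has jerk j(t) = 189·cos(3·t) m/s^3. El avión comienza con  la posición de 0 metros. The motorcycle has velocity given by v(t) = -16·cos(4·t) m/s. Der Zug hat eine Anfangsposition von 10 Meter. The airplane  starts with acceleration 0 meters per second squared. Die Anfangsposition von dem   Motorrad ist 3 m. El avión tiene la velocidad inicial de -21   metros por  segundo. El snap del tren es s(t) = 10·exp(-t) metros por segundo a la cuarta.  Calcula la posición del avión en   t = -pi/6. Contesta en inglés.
To find the answer, we compute 3 antiderivatives of j(t) = 189·cos(3·t). The integral of jerk, with a(0) = 0, gives acceleration: a(t) = 63·sin(3·t). Finding the antiderivative of a(t) and using v(0) = -21: v(t) = -21·cos(3·t). The integral of velocity, with x(0) = 0, gives position: x(t) = -7·sin(3·t). We have position x(t) = -7·sin(3·t). Substituting t = -pi/6: x(-pi/6) = 7.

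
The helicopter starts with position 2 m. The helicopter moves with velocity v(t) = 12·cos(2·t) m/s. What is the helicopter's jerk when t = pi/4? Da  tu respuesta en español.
Partiendo de la velocidad v(t) = 12·cos(2·t), tomamos 2 derivadas. La derivada de la velocidad da la aceleración: a(t) = -24·sin(2·t). Derivando la aceleración, obtenemos la sacudida: j(t) = -48·cos(2·t). De la ecuación de la sacudida j(t) = -48·cos(2·t), sustituimos t = pi/4 para obtener j = 0.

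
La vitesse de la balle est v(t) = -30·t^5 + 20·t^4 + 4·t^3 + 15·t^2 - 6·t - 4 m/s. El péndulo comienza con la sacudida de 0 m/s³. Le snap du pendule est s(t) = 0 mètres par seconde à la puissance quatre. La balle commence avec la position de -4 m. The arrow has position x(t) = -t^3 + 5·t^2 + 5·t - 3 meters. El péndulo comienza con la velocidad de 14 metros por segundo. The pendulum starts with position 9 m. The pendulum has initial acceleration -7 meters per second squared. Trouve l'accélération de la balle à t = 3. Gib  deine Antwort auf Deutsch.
Ausgehend von der Geschwindigkeit v(t) = -30·t^5 + 20·t^4 + 4·t^3 + 15·t^2 - 6·t - 4, nehmen wir 1 Ableitung. Die Ableitung von der Geschwindigkeit ergibt die Beschleunigung: a(t) = -150·t^4 + 80·t^3 + 12·t^2 + 30·t - 6. Mit a(t) = -150·t^4 + 80·t^3 + 12·t^2 + 30·t - 6 und Einsetzen von t = 3, finden wir a = -9798.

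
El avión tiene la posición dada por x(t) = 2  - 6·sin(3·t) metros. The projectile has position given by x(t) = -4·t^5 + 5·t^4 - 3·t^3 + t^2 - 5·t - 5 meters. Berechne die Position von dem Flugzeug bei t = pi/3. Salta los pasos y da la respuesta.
Bei t = pi/3, x = 2.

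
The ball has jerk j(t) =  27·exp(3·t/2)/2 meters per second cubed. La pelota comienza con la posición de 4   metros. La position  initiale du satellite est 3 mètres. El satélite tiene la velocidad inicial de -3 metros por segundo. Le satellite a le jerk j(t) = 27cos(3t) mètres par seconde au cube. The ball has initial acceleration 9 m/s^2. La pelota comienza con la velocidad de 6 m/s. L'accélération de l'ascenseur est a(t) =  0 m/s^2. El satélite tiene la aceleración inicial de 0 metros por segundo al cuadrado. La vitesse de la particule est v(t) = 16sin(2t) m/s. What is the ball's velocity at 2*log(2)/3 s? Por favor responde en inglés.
To find the answer, we compute 2 antiderivatives of j(t) = 27·exp(3·t/2)/2. Finding the integral of j(t) and using a(0) = 9: a(t) = 9·exp(3·t/2). The antiderivative of acceleration is velocity. Using v(0) = 6, we get v(t) = 6·exp(3·t/2). We have velocity v(t) = 6·exp(3·t/2). Substituting t = 2*log(2)/3: v(2*log(2)/3) = 12.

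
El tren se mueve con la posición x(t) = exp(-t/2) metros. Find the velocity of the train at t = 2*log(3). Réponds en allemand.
Ausgehend von der Position x(t) = exp(-t/2), nehmen wir 1 Ableitung. Mit d/dt von x(t) finden wir v(t) = -exp(-t/2)/2. Wir haben die Geschwindigkeit v(t) = -exp(-t/2)/2. Durch Einsetzen von t = 2*log(3): v(2*log(3)) = -1/6.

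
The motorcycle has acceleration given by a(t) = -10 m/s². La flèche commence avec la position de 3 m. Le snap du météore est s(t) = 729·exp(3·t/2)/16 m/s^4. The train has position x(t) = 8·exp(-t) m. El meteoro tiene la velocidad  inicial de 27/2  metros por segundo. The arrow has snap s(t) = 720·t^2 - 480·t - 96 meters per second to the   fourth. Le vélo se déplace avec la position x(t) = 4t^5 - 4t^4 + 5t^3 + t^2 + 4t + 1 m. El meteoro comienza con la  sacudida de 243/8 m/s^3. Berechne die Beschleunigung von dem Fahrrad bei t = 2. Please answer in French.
Pour résoudre ceci, nous devons prendre 2 dérivées de notre équation de la position x(t) = 4·t^5 - 4·t^4 + 5·t^3 + t^2 + 4·t + 1. En prenant d/dt de x(t), nous trouvons v(t) = 20·t^4 - 16·t^3 + 15·t^2 + 2·t + 4. En prenant d/dt de v(t), nous trouvons a(t) = 80·t^3 - 48·t^2 + 30·t + 2. De l'équation de l'accélération a(t) = 80·t^3 - 48·t^2 + 30·t + 2, nous substituons t = 2 pour obtenir a = 510.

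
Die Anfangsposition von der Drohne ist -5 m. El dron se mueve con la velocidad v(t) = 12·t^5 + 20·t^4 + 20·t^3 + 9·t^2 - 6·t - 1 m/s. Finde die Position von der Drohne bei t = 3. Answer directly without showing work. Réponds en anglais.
x(3) = 2881.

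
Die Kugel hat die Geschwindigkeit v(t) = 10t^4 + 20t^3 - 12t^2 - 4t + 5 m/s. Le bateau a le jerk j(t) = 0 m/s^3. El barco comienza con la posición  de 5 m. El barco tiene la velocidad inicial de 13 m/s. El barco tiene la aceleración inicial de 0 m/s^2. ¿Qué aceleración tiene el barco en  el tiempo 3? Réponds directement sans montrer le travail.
a(3) = 0.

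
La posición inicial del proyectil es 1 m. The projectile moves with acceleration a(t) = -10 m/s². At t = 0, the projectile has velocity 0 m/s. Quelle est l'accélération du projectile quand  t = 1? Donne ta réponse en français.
En utilisant a(t) = -10 et en substituant t = 1, nous trouvons a = -10.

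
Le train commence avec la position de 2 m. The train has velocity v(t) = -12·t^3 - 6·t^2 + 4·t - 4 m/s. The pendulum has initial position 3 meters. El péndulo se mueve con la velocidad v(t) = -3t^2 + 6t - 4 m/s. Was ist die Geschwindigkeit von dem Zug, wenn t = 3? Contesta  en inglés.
From the given velocity equation v(t) = -12·t^3 - 6·t^2 + 4·t - 4, we substitute t = 3 to get v = -370.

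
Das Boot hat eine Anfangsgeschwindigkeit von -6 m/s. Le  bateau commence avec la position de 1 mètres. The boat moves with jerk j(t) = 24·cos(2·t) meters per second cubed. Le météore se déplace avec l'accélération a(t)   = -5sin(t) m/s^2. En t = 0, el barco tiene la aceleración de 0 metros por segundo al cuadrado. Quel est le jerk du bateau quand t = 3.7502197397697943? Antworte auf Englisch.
From the given jerk equation j(t) = 24·cos(2·t), we substitute t = 3.7502197397697943 to get j = 8.30935326180969.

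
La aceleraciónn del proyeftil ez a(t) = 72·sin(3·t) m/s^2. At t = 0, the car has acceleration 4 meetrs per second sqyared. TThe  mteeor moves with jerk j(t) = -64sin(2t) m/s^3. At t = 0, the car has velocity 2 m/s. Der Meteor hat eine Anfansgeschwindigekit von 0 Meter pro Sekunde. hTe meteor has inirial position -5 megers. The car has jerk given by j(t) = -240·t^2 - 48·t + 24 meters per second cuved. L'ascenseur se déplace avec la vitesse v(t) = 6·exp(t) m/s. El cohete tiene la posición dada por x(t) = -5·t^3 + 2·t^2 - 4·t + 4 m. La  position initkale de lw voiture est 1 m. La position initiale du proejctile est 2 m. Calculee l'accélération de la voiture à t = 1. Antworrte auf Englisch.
We need to integrate our jerk equation j(t) = -240·t^2 - 48·t + 24 1 time. The antiderivative of jerk, with a(0) = 4, gives acceleration: a(t) = -80·t^3 - 24·t^2 + 24·t + 4. Using a(t) = -80·t^3 - 24·t^2 + 24·t + 4 and substituting t = 1, we find a = -76.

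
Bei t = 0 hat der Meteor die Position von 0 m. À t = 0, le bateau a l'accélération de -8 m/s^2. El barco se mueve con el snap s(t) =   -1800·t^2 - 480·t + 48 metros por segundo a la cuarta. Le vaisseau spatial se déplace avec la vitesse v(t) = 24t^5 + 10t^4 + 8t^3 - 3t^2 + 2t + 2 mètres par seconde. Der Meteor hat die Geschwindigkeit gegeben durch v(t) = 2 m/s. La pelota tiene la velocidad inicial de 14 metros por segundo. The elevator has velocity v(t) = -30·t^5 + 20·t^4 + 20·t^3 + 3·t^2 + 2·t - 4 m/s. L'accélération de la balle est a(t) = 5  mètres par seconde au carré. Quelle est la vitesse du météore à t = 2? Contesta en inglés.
From the given velocity equation v(t) = 2, we substitute t = 2 to get v = 2.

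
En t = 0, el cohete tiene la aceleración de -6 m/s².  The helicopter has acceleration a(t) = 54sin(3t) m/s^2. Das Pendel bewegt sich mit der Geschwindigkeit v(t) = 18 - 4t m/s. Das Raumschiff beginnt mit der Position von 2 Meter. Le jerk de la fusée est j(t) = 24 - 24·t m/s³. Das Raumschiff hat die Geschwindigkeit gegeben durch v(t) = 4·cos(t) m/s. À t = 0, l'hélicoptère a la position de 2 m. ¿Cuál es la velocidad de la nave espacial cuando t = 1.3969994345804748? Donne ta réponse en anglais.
From the given velocity equation v(t) = 4·cos(t), we substitute t = 1.3969994345804748 to get v = 0.691693118823163.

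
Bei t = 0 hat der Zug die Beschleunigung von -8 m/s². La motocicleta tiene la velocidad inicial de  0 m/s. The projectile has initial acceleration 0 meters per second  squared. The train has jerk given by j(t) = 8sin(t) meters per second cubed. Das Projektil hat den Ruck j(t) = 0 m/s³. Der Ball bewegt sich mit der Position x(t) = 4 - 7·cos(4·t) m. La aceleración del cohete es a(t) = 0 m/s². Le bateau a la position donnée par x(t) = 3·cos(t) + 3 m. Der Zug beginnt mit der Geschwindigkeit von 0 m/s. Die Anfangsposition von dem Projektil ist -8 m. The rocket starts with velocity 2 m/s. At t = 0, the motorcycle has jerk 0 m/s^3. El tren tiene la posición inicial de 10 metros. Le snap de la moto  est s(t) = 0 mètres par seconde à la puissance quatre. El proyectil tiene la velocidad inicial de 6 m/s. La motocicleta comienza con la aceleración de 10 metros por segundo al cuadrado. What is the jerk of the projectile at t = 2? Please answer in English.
We have jerk j(t) = 0. Substituting t = 2: j(2) = 0.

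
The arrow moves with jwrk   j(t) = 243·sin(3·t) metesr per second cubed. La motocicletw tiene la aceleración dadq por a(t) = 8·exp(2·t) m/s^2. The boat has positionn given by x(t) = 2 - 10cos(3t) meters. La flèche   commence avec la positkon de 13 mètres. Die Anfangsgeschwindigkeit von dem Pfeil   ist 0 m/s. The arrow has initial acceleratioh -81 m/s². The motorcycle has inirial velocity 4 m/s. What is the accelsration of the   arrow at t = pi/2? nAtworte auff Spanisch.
Partiendo de la sacudida j(t) = 243·sin(3·t), tomamos 1 antiderivada. La antiderivada de la sacudida es la aceleración. Usando a(0) = -81, obtenemos a(t) = -81·cos(3·t). De la ecuación de la aceleración a(t) = -81·cos(3·t), sustituimos t = pi/2 para obtener a = 0.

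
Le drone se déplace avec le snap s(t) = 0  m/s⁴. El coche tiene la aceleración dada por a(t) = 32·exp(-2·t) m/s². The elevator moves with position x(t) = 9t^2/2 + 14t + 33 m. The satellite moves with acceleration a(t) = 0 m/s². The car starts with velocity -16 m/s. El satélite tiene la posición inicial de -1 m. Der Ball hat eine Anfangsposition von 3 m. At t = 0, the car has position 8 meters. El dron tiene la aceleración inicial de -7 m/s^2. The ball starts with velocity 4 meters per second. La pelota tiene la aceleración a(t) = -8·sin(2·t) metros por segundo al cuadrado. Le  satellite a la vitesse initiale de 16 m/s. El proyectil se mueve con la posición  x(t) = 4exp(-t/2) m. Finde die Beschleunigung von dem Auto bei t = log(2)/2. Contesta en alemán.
Wir haben die Beschleunigung a(t) = 32·exp(-2·t). Durch Einsetzen von t = log(2)/2: a(log(2)/2) = 16.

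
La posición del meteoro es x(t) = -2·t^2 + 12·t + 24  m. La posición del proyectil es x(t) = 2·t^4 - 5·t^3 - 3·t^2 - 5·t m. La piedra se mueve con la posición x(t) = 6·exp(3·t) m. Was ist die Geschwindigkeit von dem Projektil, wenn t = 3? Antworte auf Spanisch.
Partiendo de la posición x(t) = 2·t^4 - 5·t^3 - 3·t^2 - 5·t, tomamos 1 derivada. Derivando la posición, obtenemos la velocidad: v(t) = 8·t^3 - 15·t^2 - 6·t - 5. Tenemos la velocidad v(t) = 8·t^3 - 15·t^2 - 6·t - 5. Sustituyendo t = 3: v(3) = 58.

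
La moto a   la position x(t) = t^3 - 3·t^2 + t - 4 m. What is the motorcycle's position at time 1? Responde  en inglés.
From the given position equation x(t) = t^3 - 3·t^2 + t - 4, we substitute t = 1 to get x = -5.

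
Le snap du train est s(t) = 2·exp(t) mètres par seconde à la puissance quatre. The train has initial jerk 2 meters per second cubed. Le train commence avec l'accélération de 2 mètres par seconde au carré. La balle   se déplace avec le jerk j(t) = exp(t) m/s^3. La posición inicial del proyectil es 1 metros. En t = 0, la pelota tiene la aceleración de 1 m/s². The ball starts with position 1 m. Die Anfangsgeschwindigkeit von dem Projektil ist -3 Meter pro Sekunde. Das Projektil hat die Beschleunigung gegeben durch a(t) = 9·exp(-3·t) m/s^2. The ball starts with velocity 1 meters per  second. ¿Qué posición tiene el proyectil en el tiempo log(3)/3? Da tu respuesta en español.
Debemos encontrar la integral de nuestra ecuación de la aceleración a(t) = 9·exp(-3·t) 2 veces. Tomando ∫a(t)dt y aplicando v(0) = -3, encontramos v(t) = -3·exp(-3·t). Tomando ∫v(t)dt y aplicando x(0) = 1, encontramos x(t) = exp(-3·t). Usando x(t) = exp(-3·t) y sustituyendo t = log(3)/3, encontramos x = 1/3.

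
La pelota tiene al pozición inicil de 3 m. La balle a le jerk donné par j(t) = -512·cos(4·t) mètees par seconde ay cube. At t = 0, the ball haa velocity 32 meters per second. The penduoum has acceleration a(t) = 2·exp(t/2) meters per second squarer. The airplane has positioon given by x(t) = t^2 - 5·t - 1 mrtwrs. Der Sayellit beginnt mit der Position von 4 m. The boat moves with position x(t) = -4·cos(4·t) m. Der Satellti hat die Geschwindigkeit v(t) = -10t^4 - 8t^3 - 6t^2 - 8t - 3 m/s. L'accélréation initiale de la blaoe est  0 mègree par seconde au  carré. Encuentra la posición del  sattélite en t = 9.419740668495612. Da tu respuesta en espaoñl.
Debemos encontrar la antiderivada de nuestra ecuación de la velocidad v(t) = -10·t^4 - 8·t^3 - 6·t^2 - 8·t - 3 1 vez. La antiderivada de la velocidad es la posición. Usando x(0) = 4, obtenemos x(t) = -2·t^5 - 2·t^4 - 2·t^3 - 4·t^2 - 3·t + 4. Tenemos la posición x(t) = -2·t^5 - 2·t^4 - 2·t^3 - 4·t^2 - 3·t + 4. Sustituyendo t = 9.419740668495612: x(9.419740668495612) = -166125.946433042.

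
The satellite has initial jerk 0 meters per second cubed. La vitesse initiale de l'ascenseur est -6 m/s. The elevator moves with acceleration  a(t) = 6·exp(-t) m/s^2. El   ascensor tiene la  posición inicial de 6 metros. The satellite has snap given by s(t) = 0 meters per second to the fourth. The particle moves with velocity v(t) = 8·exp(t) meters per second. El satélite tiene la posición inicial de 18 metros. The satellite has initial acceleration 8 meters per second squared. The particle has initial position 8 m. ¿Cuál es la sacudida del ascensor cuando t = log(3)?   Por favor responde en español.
Para resolver esto, necesitamos tomar 1 derivada de nuestra ecuación de la aceleración a(t) = 6·exp(-t). Derivando la aceleración, obtenemos la sacudida: j(t) = -6·exp(-t). De la ecuación de la sacudida j(t) = -6·exp(-t), sustituimos t = log(3) para obtener j = -2.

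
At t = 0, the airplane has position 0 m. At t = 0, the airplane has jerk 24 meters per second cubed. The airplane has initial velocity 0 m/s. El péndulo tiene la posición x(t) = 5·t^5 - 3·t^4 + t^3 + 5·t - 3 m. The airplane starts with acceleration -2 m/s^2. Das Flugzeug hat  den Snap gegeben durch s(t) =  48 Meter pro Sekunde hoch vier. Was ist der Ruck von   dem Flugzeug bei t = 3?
Wir müssen das Integral unserer Gleichung für den Snap s(t) = 48 1-mal finden. Mit ∫s(t)dt und Anwendung von j(0) = 24, finden wir j(t) = 48·t + 24. Wir haben den Ruck j(t) = 48·t + 24. Durch Einsetzen von t = 3: j(3) = 168.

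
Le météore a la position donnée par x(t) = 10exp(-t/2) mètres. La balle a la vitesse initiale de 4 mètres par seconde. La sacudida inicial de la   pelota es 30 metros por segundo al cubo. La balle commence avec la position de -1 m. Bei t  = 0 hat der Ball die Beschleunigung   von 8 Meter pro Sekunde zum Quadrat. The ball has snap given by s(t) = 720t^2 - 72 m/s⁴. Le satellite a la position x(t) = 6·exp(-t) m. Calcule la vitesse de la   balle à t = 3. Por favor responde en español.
Para resolver esto, necesitamos tomar 3 antiderivadas de nuestra ecuación del snap s(t) = 720·t^2 - 72. Tomando ∫s(t)dt y aplicando j(0) = 30, encontramos j(t) = 240·t^3 - 72·t + 30. La antiderivada de la sacudida es la aceleración. Usando a(0) = 8, obtenemos a(t) = 60·t^4 - 36·t^2 + 30·t + 8. Tomando ∫a(t)dt y aplicando v(0) = 4, encontramos v(t) = 12·t^5 - 12·t^3 + 15·t^2 + 8·t + 4. De la ecuación de la velocidad v(t) = 12·t^5 - 12·t^3 + 15·t^2 + 8·t + 4, sustituimos t = 3 para obtener v = 2755.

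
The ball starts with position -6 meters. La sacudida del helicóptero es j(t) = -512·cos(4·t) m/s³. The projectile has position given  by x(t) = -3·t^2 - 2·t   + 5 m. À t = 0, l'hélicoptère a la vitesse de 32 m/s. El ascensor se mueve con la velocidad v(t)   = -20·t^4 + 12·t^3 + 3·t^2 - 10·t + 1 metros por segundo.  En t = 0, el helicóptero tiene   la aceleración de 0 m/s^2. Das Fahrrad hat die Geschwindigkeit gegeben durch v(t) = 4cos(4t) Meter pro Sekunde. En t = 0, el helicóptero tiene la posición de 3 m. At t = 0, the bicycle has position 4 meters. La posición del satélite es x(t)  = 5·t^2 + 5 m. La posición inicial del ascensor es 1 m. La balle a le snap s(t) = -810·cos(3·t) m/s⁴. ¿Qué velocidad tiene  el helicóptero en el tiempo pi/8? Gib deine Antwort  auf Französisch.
Nous devons trouver la primitive de notre équation du jerk j(t) = -512·cos(4·t) 2 fois. La primitive du jerk, avec a(0) = 0, donne l'accélération: a(t) = -128·sin(4·t). La primitive de l'accélération, avec v(0) = 32, donne la vitesse: v(t) = 32·cos(4·t). En utilisant v(t) = 32·cos(4·t) et en substituant t = pi/8, nous trouvons v = 0.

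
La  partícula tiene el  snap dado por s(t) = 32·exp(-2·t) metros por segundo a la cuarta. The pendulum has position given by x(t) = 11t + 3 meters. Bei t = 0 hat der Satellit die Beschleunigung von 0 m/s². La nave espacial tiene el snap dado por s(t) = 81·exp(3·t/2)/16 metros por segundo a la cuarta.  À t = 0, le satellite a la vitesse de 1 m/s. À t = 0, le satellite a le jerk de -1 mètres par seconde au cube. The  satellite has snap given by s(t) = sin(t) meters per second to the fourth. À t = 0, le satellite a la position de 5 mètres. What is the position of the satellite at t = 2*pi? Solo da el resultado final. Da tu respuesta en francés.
La position à t = 2*pi est x = 5.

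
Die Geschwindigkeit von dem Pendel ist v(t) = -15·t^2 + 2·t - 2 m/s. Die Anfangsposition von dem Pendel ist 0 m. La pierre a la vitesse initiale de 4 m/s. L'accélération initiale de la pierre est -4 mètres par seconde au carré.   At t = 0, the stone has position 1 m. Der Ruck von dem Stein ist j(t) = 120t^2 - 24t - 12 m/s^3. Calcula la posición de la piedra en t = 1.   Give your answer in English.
To find the answer, we compute 3 antiderivatives of j(t) = 120·t^2 - 24·t - 12. The antiderivative of jerk is acceleration. Using a(0) = -4, we get a(t) = 40·t^3 - 12·t^2 - 12·t - 4. Taking ∫a(t)dt and applying v(0) = 4, we find v(t) = 10·t^4 - 4·t^3 - 6·t^2 - 4·t + 4. Finding the antiderivative of v(t) and using x(0) = 1: x(t) = 2·t^5 - t^4 - 2·t^3 - 2·t^2 + 4·t + 1. Using x(t) = 2·t^5 - t^4 - 2·t^3 - 2·t^2 + 4·t + 1 and substituting t = 1, we find x = 2.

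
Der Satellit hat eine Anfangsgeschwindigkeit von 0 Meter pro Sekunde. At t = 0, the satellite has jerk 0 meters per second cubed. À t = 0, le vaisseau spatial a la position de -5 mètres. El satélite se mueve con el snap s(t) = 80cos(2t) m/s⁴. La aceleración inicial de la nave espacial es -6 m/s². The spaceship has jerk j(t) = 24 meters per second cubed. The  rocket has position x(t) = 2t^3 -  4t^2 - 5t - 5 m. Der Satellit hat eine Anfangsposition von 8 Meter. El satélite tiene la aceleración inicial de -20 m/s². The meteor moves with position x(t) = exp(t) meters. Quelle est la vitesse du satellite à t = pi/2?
Pour résoudre ceci, nous devons prendre 3 primitives de notre équation du snap s(t) = 80·cos(2·t). En prenant ∫s(t)dt et en appliquant j(0) = 0, nous trouvons j(t) = 40·sin(2·t). En intégrant le jerk et en utilisant la condition initiale a(0) = -20, nous obtenons a(t) = -20·cos(2·t). L'intégrale de l'accélération est la vitesse. En utilisant v(0) = 0, nous obtenons v(t) = -10·sin(2·t). Nous avons la vitesse v(t) = -10·sin(2·t). En substituant t = pi/2: v(pi/2) = 0.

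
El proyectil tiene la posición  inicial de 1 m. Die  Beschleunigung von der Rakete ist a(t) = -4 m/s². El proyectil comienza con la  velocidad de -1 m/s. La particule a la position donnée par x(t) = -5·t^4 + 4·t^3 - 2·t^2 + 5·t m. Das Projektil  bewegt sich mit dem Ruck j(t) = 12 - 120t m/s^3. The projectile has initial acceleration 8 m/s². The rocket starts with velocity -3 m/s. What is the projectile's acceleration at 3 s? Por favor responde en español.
Necesitamos integrar nuestra ecuación de la sacudida j(t) = 12 - 120·t 1 vez. Integrando la sacudida y usando la condición inicial a(0) = 8, obtenemos a(t) = -60·t^2 + 12·t + 8. De la ecuación de la aceleración a(t) = -60·t^2 + 12·t + 8, sustituimos t = 3 para obtener a = -496.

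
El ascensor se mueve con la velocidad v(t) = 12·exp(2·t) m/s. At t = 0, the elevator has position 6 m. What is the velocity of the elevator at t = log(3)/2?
From the given velocity equation v(t) = 12·exp(2·t), we substitute t = log(3)/2 to get v = 36.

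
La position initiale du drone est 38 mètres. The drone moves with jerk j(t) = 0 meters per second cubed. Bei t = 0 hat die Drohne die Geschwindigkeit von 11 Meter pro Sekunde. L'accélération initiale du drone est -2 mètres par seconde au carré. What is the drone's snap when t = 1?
We must differentiate our jerk equation j(t) = 0 1 time. Taking d/dt of j(t), we find s(t) = 0. Using s(t) = 0 and substituting t = 1, we find s = 0.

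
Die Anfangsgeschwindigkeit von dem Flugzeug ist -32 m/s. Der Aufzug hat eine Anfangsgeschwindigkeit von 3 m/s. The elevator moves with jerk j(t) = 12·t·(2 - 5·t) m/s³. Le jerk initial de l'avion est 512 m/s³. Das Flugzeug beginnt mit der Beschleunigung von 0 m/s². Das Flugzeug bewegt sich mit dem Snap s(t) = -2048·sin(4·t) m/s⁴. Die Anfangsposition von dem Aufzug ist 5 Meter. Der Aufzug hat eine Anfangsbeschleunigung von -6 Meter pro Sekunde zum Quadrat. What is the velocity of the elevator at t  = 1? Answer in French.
Pour résoudre ceci, nous devons prendre 2 intégrales de notre équation du jerk j(t) = 12·t·(2 - 5·t). En prenant ∫j(t)dt et en appliquant a(0) = -6, nous trouvons a(t) = -20·t^3 + 12·t^2 - 6. En intégrant l'accélération et en utilisant la condition initiale v(0) = 3, nous obtenons v(t) = -5·t^4 + 4·t^3 - 6·t + 3. Nous avons la vitesse v(t) = -5·t^4 + 4·t^3 - 6·t + 3. En substituant t = 1: v(1) = -4.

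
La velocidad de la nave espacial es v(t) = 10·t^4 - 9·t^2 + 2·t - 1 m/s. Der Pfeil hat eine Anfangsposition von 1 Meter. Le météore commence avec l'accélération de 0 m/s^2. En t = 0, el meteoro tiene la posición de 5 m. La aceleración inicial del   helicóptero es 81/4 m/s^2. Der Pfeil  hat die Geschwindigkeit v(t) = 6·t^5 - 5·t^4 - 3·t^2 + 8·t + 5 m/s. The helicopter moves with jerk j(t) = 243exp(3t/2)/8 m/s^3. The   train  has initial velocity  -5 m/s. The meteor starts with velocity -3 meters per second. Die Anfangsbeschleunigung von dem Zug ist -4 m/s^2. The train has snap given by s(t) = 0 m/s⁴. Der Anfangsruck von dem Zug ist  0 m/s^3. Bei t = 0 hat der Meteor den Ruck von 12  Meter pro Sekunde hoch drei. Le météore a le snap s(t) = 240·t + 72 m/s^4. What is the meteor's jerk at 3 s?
To find the answer, we compute 1 antiderivative of s(t) = 240·t + 72. Integrating snap and using the initial condition j(0) = 12, we get j(t) = 120·t^2 + 72·t + 12. From the given jerk equation j(t) = 120·t^2 + 72·t + 12, we substitute t = 3 to get j = 1308.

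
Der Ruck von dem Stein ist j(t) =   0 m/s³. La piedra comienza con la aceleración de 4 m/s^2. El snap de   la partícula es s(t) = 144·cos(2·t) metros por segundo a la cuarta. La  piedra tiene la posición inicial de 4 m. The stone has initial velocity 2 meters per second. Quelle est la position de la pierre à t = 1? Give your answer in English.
To solve this, we need to take 3 integrals of our jerk equation j(t) = 0. Finding the antiderivative of j(t) and using a(0) = 4: a(t) = 4. The antiderivative of acceleration, with v(0) = 2, gives velocity: v(t) = 4·t + 2. Finding the integral of v(t) and using x(0) = 4: x(t) = 2·t^2 + 2·t + 4. From the given position equation x(t) = 2·t^2 + 2·t + 4, we substitute t = 1 to get x = 8.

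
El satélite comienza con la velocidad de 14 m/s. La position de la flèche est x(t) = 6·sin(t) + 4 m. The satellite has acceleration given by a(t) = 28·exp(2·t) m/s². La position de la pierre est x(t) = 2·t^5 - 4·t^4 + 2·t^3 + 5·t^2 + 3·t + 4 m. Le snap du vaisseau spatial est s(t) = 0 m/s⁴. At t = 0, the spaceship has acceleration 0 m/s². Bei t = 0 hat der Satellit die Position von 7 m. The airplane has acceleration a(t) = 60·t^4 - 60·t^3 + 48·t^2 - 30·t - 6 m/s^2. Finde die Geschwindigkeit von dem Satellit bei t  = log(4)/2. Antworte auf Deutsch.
Wir müssen unsere Gleichung für die Beschleunigung a(t) = 28·exp(2·t) 1-mal integrieren. Das Integral von der Beschleunigung, mit v(0) = 14, ergibt die Geschwindigkeit: v(t) = 14·exp(2·t). Mit v(t) = 14·exp(2·t) und Einsetzen von t = log(4)/2, finden wir v = 56.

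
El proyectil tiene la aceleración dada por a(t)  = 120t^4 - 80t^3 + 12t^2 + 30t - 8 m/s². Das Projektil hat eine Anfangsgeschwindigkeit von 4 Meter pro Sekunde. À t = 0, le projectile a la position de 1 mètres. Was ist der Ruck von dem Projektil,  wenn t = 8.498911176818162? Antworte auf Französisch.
Nous devons dériver notre équation de l'accélération a(t) = 120·t^4 - 80·t^3 + 12·t^2 + 30·t - 8 1 fois. La dérivée de l'accélération donne le jerk: j(t) = 480·t^3 - 240·t^2 + 24·t + 30. En utilisant j(t) = 480·t^3 - 240·t^2 + 24·t + 30 et en substituant t = 8.498911176818162, nous trouvons j = 277565.149328799.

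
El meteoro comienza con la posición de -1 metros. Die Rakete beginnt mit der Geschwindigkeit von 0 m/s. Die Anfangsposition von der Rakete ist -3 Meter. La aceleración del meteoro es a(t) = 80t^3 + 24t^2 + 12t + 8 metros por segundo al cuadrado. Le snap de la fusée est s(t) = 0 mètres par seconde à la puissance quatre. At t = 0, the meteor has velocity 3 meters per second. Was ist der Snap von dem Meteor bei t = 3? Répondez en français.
Nous devons dériver notre équation de l'accélération a(t) = 80·t^3 + 24·t^2 + 12·t + 8 2 fois. En dérivant l'accélération, nous obtenons le jerk: j(t) = 240·t^2 + 48·t + 12. La dérivée du jerk donne le snap: s(t) = 480·t + 48. Nous avons le snap s(t) = 480·t + 48. En substituant t = 3: s(3) = 1488.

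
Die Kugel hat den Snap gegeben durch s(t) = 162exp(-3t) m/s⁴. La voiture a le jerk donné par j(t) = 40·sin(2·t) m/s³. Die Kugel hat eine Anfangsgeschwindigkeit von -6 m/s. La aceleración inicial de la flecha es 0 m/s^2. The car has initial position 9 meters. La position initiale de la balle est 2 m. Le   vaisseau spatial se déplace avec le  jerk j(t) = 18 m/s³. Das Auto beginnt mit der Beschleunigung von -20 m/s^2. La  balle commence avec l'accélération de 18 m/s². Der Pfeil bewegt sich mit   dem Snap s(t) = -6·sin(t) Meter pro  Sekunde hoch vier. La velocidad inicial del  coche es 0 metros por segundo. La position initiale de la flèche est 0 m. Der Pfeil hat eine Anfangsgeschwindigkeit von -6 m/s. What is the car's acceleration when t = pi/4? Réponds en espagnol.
Para resolver esto, necesitamos tomar 1 integral de nuestra ecuación de la sacudida j(t) = 40·sin(2·t). Tomando ∫j(t)dt y aplicando a(0) = -20, encontramos a(t) = -20·cos(2·t). Usando a(t) = -20·cos(2·t) y sustituyendo t = pi/4, encontramos a = 0.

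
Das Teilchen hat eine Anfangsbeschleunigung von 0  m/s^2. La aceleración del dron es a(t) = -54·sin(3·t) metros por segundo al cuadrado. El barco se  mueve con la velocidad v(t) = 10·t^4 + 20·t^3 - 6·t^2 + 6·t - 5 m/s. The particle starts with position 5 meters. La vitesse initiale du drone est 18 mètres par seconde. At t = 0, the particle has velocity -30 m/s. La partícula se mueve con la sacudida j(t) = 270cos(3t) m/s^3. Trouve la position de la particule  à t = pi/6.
En partant du jerk j(t) = 270·cos(3·t), nous prenons 3 intégrales. L'intégrale du jerk, avec a(0) = 0, donne l'accélération: a(t) = 90·sin(3·t). L'intégrale de l'accélération, avec v(0) = -30, donne la vitesse: v(t) = -30·cos(3·t). En intégrant la vitesse et en utilisant la condition initiale x(0) = 5, nous obtenons x(t) = 5 - 10·sin(3·t). En utilisant x(t) = 5 - 10·sin(3·t) et en substituant t = pi/6, nous trouvons x = -5.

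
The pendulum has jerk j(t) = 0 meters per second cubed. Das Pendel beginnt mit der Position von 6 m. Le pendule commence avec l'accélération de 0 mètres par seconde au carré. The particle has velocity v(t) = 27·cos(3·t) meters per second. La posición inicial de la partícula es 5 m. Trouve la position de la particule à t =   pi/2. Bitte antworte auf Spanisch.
Debemos encontrar la integral de nuestra ecuación de la velocidad v(t) = 27·cos(3·t) 1 vez. La antiderivada de la velocidad es la posición. Usando x(0) = 5, obtenemos x(t) = 9·sin(3·t) + 5. De la ecuación de la posición x(t) = 9·sin(3·t) + 5, sustituimos t = pi/2 para obtener x = -4.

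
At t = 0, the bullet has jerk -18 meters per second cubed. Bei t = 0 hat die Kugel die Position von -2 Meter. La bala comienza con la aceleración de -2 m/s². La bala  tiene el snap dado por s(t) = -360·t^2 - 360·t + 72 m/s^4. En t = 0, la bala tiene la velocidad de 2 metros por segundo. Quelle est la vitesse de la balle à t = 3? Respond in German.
Wir müssen das Integral unserer Gleichung für den Snap s(t) = -360·t^2 - 360·t + 72 3-mal finden. Das Integral von dem Snap ist der Ruck. Mit j(0) = -18 erhalten wir j(t) = -120·t^3 - 180·t^2 + 72·t - 18. Durch Integration von dem Ruck und Verwendung der Anfangsbedingung a(0) = -2, erhalten wir a(t) = -30·t^4 - 60·t^3 + 36·t^2 - 18·t - 2. Mit ∫a(t)dt und Anwendung von v(0) = 2, finden wir v(t) = -6·t^5 - 15·t^4 + 12·t^3 - 9·t^2 - 2·t + 2. Aus der Gleichung für die Geschwindigkeit v(t) = -6·t^5 - 15·t^4 + 12·t^3 - 9·t^2 - 2·t + 2, setzen wir t = 3 ein und erhalten v = -2434.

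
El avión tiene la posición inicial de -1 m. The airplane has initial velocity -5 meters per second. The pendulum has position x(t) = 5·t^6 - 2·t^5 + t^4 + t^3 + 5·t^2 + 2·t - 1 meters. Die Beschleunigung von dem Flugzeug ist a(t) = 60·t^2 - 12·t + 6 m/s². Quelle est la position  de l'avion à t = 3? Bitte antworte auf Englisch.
Starting from acceleration a(t) = 60·t^2 - 12·t + 6, we take 2 integrals. Taking ∫a(t)dt and applying v(0) = -5, we find v(t) = 20·t^3 - 6·t^2 + 6·t - 5. Integrating velocity and using the initial condition x(0) = -1, we get x(t) = 5·t^4 - 2·t^3 + 3·t^2 - 5·t - 1. From the given position equation x(t) = 5·t^4 - 2·t^3 + 3·t^2 - 5·t - 1, we substitute t = 3 to get x = 362.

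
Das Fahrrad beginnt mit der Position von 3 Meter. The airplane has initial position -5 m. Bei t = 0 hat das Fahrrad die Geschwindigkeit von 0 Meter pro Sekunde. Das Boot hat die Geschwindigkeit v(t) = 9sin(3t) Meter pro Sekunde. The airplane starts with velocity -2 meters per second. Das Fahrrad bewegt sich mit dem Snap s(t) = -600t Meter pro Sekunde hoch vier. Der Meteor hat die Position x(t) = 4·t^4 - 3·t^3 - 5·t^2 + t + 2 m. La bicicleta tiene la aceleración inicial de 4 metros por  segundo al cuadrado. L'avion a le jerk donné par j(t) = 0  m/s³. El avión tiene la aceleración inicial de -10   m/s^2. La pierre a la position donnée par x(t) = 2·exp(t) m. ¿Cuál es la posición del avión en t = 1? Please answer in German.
Ausgehend von dem Ruck j(t) = 0, nehmen wir 3 Stammfunktionen. Durch Integration von dem Ruck und Verwendung der Anfangsbedingung a(0) = -10, erhalten wir a(t) = -10. Durch Integration von der Beschleunigung und Verwendung der Anfangsbedingung v(0) = -2, erhalten wir v(t) = -10·t - 2. Das Integral von der Geschwindigkeit ist die Position. Mit x(0) = -5 erhalten wir x(t) = -5·t^2 - 2·t - 5. Aus der Gleichung für die Position x(t) = -5·t^2 - 2·t - 5, setzen wir t = 1 ein und erhalten x = -12.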